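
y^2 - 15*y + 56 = (y - 8)*(y - 7)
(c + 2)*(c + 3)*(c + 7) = c^3 + 12*c^2 + 41*c + 42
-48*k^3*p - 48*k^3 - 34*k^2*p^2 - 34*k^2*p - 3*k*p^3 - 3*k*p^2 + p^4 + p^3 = (-8*k + p)*(2*k + p)*(3*k + p)*(p + 1)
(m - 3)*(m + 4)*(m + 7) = m^3 + 8*m^2 - 5*m - 84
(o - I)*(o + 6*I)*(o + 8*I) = o^3 + 13*I*o^2 - 34*o + 48*I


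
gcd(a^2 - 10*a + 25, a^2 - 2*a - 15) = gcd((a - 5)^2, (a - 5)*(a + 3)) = a - 5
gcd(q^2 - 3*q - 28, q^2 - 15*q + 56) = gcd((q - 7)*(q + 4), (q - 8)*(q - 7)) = q - 7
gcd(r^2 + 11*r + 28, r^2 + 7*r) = r + 7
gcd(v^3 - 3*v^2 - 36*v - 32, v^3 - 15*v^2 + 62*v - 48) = v - 8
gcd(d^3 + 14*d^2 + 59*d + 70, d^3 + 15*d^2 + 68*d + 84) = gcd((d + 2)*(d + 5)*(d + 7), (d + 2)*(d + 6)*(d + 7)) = d^2 + 9*d + 14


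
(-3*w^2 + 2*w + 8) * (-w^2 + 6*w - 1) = 3*w^4 - 20*w^3 + 7*w^2 + 46*w - 8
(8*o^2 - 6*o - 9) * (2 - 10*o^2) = -80*o^4 + 60*o^3 + 106*o^2 - 12*o - 18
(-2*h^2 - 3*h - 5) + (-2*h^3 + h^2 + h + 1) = -2*h^3 - h^2 - 2*h - 4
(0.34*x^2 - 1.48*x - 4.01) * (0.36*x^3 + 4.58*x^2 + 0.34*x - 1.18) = 0.1224*x^5 + 1.0244*x^4 - 8.1064*x^3 - 19.2702*x^2 + 0.383*x + 4.7318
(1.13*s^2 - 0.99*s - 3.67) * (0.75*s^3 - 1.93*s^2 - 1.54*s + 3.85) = 0.8475*s^5 - 2.9234*s^4 - 2.582*s^3 + 12.9582*s^2 + 1.8403*s - 14.1295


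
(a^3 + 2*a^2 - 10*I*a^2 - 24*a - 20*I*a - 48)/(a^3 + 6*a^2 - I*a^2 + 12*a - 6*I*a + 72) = (a^2 + a*(2 - 6*I) - 12*I)/(a^2 + a*(6 + 3*I) + 18*I)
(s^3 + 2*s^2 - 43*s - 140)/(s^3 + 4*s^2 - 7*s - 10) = (s^2 - 3*s - 28)/(s^2 - s - 2)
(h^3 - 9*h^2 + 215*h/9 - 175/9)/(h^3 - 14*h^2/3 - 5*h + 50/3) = (h - 7/3)/(h + 2)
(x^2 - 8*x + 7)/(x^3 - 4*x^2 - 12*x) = (-x^2 + 8*x - 7)/(x*(-x^2 + 4*x + 12))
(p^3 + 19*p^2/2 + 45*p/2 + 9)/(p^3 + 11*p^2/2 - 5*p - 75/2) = (2*p^2 + 13*p + 6)/(2*p^2 + 5*p - 25)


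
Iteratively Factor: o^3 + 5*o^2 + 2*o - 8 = (o + 4)*(o^2 + o - 2) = (o + 2)*(o + 4)*(o - 1)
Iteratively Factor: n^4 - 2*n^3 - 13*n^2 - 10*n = (n - 5)*(n^3 + 3*n^2 + 2*n) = n*(n - 5)*(n^2 + 3*n + 2) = n*(n - 5)*(n + 1)*(n + 2)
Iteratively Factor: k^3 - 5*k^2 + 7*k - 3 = (k - 3)*(k^2 - 2*k + 1) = (k - 3)*(k - 1)*(k - 1)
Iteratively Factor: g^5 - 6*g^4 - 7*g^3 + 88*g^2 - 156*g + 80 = (g - 2)*(g^4 - 4*g^3 - 15*g^2 + 58*g - 40) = (g - 5)*(g - 2)*(g^3 + g^2 - 10*g + 8) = (g - 5)*(g - 2)^2*(g^2 + 3*g - 4) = (g - 5)*(g - 2)^2*(g - 1)*(g + 4)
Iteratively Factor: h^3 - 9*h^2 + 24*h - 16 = (h - 1)*(h^2 - 8*h + 16) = (h - 4)*(h - 1)*(h - 4)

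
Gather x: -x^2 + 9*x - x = -x^2 + 8*x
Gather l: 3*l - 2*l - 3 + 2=l - 1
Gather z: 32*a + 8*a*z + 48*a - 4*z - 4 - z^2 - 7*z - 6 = 80*a - z^2 + z*(8*a - 11) - 10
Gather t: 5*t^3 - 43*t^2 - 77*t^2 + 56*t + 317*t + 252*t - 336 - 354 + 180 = 5*t^3 - 120*t^2 + 625*t - 510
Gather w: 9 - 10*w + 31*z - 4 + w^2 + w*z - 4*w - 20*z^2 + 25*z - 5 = w^2 + w*(z - 14) - 20*z^2 + 56*z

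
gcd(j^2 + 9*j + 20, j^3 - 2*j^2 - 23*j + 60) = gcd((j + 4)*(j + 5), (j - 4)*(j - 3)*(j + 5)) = j + 5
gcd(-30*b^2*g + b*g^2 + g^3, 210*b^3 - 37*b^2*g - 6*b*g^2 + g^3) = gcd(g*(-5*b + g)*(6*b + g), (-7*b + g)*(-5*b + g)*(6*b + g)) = 30*b^2 - b*g - g^2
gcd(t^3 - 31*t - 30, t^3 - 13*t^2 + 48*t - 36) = t - 6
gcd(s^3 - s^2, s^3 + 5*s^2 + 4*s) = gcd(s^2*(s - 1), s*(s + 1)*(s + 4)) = s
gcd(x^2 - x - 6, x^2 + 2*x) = x + 2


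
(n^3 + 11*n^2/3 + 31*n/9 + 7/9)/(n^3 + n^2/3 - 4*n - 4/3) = (3*n^2 + 10*n + 7)/(3*(n^2 - 4))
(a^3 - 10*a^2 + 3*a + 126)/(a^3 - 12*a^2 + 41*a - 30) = (a^2 - 4*a - 21)/(a^2 - 6*a + 5)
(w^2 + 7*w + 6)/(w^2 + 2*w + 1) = (w + 6)/(w + 1)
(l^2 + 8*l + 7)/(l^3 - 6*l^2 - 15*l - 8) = (l + 7)/(l^2 - 7*l - 8)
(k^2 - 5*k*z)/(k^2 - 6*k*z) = (k - 5*z)/(k - 6*z)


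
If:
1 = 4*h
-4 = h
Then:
No Solution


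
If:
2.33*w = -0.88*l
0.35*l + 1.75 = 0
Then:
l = -5.00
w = 1.89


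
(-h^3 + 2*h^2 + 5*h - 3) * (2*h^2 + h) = -2*h^5 + 3*h^4 + 12*h^3 - h^2 - 3*h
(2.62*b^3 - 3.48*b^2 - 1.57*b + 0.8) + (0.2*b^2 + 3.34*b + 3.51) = 2.62*b^3 - 3.28*b^2 + 1.77*b + 4.31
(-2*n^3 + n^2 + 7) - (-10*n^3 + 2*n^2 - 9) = 8*n^3 - n^2 + 16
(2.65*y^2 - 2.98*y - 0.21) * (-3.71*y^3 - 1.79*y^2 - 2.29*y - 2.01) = -9.8315*y^5 + 6.3123*y^4 + 0.0447999999999995*y^3 + 1.8736*y^2 + 6.4707*y + 0.4221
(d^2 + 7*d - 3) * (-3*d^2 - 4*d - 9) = -3*d^4 - 25*d^3 - 28*d^2 - 51*d + 27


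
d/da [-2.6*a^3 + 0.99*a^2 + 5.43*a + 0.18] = -7.8*a^2 + 1.98*a + 5.43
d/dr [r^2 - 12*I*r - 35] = 2*r - 12*I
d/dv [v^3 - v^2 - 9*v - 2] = 3*v^2 - 2*v - 9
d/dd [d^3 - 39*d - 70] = 3*d^2 - 39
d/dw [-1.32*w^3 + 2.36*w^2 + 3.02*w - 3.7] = -3.96*w^2 + 4.72*w + 3.02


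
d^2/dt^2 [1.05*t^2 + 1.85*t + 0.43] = 2.10000000000000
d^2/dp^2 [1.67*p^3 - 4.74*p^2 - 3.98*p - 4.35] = 10.02*p - 9.48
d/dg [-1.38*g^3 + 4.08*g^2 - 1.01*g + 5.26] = -4.14*g^2 + 8.16*g - 1.01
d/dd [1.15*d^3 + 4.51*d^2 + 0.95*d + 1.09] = 3.45*d^2 + 9.02*d + 0.95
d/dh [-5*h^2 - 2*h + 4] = -10*h - 2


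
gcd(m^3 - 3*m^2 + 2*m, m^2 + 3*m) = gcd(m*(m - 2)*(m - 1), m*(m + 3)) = m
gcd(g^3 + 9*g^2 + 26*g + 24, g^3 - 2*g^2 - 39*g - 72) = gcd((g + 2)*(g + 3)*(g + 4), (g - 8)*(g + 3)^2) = g + 3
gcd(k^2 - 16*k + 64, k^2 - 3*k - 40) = k - 8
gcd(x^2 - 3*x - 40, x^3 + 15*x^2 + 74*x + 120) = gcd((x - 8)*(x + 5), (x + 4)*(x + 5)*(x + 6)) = x + 5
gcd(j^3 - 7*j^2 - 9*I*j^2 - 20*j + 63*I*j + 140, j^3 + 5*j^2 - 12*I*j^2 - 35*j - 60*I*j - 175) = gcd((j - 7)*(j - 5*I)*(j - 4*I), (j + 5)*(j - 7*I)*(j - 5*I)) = j - 5*I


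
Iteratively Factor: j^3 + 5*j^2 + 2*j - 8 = (j + 4)*(j^2 + j - 2) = (j + 2)*(j + 4)*(j - 1)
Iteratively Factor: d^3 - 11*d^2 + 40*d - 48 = (d - 3)*(d^2 - 8*d + 16) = (d - 4)*(d - 3)*(d - 4)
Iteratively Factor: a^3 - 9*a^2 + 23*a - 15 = (a - 5)*(a^2 - 4*a + 3) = (a - 5)*(a - 3)*(a - 1)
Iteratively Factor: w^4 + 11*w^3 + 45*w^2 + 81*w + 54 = (w + 3)*(w^3 + 8*w^2 + 21*w + 18) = (w + 3)^2*(w^2 + 5*w + 6) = (w + 3)^3*(w + 2)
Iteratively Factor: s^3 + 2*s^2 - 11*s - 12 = (s + 4)*(s^2 - 2*s - 3) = (s - 3)*(s + 4)*(s + 1)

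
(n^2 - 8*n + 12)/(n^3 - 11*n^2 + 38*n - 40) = (n - 6)/(n^2 - 9*n + 20)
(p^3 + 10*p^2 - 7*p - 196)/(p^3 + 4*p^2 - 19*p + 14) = (p^2 + 3*p - 28)/(p^2 - 3*p + 2)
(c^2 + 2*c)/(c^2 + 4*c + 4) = c/(c + 2)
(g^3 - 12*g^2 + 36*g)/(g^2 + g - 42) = g*(g - 6)/(g + 7)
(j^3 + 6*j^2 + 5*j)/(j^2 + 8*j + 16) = j*(j^2 + 6*j + 5)/(j^2 + 8*j + 16)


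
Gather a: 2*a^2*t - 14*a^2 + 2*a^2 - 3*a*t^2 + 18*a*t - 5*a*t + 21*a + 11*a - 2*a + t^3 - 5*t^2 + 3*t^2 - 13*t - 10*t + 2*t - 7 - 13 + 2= a^2*(2*t - 12) + a*(-3*t^2 + 13*t + 30) + t^3 - 2*t^2 - 21*t - 18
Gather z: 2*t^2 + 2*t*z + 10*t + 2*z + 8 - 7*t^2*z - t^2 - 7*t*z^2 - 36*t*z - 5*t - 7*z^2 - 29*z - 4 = t^2 + 5*t + z^2*(-7*t - 7) + z*(-7*t^2 - 34*t - 27) + 4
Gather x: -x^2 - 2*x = -x^2 - 2*x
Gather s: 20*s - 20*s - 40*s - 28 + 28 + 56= 56 - 40*s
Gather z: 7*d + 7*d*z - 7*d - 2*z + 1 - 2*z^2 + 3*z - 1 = -2*z^2 + z*(7*d + 1)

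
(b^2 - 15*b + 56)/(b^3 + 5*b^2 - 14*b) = (b^2 - 15*b + 56)/(b*(b^2 + 5*b - 14))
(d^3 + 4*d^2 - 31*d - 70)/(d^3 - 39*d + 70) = (d + 2)/(d - 2)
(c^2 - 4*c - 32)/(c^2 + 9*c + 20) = (c - 8)/(c + 5)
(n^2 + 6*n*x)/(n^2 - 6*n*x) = (n + 6*x)/(n - 6*x)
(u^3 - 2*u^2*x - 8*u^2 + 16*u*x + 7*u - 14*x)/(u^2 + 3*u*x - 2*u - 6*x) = (u^3 - 2*u^2*x - 8*u^2 + 16*u*x + 7*u - 14*x)/(u^2 + 3*u*x - 2*u - 6*x)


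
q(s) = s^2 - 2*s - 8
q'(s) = 2*s - 2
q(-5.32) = 30.94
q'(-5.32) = -12.64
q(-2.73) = 4.91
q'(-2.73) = -7.46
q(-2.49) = 3.18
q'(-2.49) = -6.98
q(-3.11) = 7.89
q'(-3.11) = -8.22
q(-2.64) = 4.25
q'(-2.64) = -7.28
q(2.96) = -5.16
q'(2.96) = 3.92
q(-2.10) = 0.61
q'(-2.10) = -6.20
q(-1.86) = -0.82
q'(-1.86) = -5.72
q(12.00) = 112.00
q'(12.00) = 22.00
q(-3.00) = 7.00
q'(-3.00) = -8.00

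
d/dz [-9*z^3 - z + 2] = -27*z^2 - 1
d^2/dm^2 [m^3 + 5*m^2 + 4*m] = 6*m + 10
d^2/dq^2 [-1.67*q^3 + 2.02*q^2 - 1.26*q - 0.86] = 4.04 - 10.02*q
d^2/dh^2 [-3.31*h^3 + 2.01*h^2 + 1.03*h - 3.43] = 4.02 - 19.86*h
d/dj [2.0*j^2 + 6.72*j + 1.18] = 4.0*j + 6.72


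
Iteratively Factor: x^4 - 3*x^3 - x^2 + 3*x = (x + 1)*(x^3 - 4*x^2 + 3*x) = x*(x + 1)*(x^2 - 4*x + 3) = x*(x - 3)*(x + 1)*(x - 1)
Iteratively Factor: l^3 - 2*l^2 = (l)*(l^2 - 2*l) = l*(l - 2)*(l)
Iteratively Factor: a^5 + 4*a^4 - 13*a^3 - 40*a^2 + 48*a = (a)*(a^4 + 4*a^3 - 13*a^2 - 40*a + 48) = a*(a + 4)*(a^3 - 13*a + 12) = a*(a - 1)*(a + 4)*(a^2 + a - 12) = a*(a - 3)*(a - 1)*(a + 4)*(a + 4)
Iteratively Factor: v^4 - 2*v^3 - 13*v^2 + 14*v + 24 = (v + 3)*(v^3 - 5*v^2 + 2*v + 8) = (v + 1)*(v + 3)*(v^2 - 6*v + 8) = (v - 4)*(v + 1)*(v + 3)*(v - 2)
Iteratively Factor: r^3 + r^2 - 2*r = (r - 1)*(r^2 + 2*r) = r*(r - 1)*(r + 2)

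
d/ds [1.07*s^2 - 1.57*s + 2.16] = 2.14*s - 1.57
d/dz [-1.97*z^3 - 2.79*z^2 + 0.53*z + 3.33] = -5.91*z^2 - 5.58*z + 0.53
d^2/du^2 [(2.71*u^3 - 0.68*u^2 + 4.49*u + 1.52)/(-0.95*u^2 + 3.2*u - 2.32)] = (-1.06581410364015e-14*u^5 + 1.4210854715202e-14*u^4 - 47.52517*u^3 + 103.49112*u^2 - 0.417263999999996*u - 83.776896)/(0.857375*u^6 - 8.664*u^5 + 35.4654*u^4 - 75.0848*u^3 + 86.61024*u^2 - 51.67104*u + 12.487168)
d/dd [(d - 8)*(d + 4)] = 2*d - 4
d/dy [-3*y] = -3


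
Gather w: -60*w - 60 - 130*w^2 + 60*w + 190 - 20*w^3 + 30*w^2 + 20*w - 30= -20*w^3 - 100*w^2 + 20*w + 100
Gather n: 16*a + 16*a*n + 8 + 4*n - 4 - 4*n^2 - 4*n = 16*a*n + 16*a - 4*n^2 + 4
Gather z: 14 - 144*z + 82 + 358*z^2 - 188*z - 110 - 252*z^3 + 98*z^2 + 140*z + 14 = -252*z^3 + 456*z^2 - 192*z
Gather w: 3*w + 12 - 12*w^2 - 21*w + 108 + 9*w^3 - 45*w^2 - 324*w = 9*w^3 - 57*w^2 - 342*w + 120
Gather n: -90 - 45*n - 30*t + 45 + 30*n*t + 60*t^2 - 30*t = n*(30*t - 45) + 60*t^2 - 60*t - 45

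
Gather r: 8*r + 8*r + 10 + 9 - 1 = 16*r + 18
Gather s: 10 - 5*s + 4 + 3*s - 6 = 8 - 2*s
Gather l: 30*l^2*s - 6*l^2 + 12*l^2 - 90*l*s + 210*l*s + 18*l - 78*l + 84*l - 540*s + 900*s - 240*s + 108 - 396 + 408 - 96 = l^2*(30*s + 6) + l*(120*s + 24) + 120*s + 24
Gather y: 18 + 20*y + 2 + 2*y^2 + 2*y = 2*y^2 + 22*y + 20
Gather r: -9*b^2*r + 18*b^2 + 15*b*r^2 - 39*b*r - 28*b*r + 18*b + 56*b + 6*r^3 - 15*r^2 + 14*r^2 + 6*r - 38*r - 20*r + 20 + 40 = 18*b^2 + 74*b + 6*r^3 + r^2*(15*b - 1) + r*(-9*b^2 - 67*b - 52) + 60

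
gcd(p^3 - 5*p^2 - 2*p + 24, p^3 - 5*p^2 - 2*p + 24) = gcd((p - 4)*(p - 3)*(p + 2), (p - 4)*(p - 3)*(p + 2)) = p^3 - 5*p^2 - 2*p + 24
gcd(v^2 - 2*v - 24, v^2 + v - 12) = v + 4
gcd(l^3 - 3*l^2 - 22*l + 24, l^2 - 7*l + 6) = l^2 - 7*l + 6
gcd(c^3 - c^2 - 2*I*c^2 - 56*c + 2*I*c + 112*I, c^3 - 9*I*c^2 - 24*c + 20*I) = c - 2*I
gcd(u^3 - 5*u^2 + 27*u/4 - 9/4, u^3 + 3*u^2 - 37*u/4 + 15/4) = u^2 - 2*u + 3/4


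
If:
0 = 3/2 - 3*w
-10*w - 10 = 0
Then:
No Solution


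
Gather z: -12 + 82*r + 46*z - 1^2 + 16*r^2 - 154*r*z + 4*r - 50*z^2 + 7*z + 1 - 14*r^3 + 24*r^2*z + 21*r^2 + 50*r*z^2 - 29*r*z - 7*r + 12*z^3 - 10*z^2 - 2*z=-14*r^3 + 37*r^2 + 79*r + 12*z^3 + z^2*(50*r - 60) + z*(24*r^2 - 183*r + 51) - 12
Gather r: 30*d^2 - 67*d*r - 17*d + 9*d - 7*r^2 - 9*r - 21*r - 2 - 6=30*d^2 - 8*d - 7*r^2 + r*(-67*d - 30) - 8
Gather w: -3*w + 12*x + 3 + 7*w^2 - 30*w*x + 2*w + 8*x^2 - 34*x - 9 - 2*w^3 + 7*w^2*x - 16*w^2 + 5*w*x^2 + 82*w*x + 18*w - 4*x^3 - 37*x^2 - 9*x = -2*w^3 + w^2*(7*x - 9) + w*(5*x^2 + 52*x + 17) - 4*x^3 - 29*x^2 - 31*x - 6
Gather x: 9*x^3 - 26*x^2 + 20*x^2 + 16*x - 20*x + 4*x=9*x^3 - 6*x^2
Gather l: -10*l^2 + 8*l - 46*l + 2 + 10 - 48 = -10*l^2 - 38*l - 36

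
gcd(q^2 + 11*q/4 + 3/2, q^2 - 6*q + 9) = 1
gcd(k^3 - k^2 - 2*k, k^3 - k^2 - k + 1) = k + 1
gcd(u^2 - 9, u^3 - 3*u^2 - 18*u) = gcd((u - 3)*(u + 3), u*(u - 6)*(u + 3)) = u + 3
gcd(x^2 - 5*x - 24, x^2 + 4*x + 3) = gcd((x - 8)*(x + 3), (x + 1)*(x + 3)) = x + 3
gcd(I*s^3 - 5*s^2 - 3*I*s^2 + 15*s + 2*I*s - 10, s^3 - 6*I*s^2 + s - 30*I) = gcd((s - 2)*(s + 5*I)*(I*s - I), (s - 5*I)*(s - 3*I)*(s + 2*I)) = 1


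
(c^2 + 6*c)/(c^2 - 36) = c/(c - 6)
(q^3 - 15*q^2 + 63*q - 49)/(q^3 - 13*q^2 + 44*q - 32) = (q^2 - 14*q + 49)/(q^2 - 12*q + 32)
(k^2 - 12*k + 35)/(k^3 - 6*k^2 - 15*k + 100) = (k - 7)/(k^2 - k - 20)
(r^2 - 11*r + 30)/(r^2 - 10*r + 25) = (r - 6)/(r - 5)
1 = 1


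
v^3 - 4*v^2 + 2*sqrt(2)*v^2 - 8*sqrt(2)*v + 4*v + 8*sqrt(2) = (v - 2)^2*(v + 2*sqrt(2))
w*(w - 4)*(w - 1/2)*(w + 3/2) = w^4 - 3*w^3 - 19*w^2/4 + 3*w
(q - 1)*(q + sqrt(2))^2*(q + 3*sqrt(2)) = q^4 - q^3 + 5*sqrt(2)*q^3 - 5*sqrt(2)*q^2 + 14*q^2 - 14*q + 6*sqrt(2)*q - 6*sqrt(2)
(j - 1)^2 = j^2 - 2*j + 1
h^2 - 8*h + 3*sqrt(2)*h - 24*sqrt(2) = (h - 8)*(h + 3*sqrt(2))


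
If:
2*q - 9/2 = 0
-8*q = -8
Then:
No Solution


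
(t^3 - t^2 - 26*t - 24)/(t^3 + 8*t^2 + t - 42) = (t^3 - t^2 - 26*t - 24)/(t^3 + 8*t^2 + t - 42)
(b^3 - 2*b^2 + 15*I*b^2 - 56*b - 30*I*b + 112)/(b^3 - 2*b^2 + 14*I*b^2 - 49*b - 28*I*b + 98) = (b + 8*I)/(b + 7*I)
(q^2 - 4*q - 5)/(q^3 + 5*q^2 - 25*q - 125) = (q + 1)/(q^2 + 10*q + 25)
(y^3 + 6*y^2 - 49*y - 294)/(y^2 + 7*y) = y - 1 - 42/y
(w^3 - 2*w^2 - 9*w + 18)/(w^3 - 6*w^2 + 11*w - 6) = (w + 3)/(w - 1)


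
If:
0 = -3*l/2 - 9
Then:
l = -6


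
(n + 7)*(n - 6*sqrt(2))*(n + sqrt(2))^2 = n^4 - 4*sqrt(2)*n^3 + 7*n^3 - 28*sqrt(2)*n^2 - 22*n^2 - 154*n - 12*sqrt(2)*n - 84*sqrt(2)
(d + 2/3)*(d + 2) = d^2 + 8*d/3 + 4/3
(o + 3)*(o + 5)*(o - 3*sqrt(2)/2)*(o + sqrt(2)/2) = o^4 - sqrt(2)*o^3 + 8*o^3 - 8*sqrt(2)*o^2 + 27*o^2/2 - 15*sqrt(2)*o - 12*o - 45/2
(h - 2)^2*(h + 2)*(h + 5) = h^4 + 3*h^3 - 14*h^2 - 12*h + 40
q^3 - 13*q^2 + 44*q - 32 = (q - 8)*(q - 4)*(q - 1)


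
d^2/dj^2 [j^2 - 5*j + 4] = 2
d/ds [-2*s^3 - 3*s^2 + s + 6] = -6*s^2 - 6*s + 1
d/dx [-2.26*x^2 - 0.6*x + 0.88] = -4.52*x - 0.6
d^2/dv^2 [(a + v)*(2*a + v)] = 2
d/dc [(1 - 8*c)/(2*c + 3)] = -26/(2*c + 3)^2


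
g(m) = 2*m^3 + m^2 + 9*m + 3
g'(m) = 6*m^2 + 2*m + 9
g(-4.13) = -158.00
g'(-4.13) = 103.08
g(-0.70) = -3.50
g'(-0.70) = 10.54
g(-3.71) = -118.76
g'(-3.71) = 84.16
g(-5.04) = -273.01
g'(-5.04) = 151.33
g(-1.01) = -7.13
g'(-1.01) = 13.10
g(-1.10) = -8.35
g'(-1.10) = 14.06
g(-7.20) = -756.46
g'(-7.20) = 305.64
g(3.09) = 99.37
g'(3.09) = 72.47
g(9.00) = 1623.00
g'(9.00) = 513.00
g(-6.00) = -447.00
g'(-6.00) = 213.00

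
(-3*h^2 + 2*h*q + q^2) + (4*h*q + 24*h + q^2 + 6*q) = -3*h^2 + 6*h*q + 24*h + 2*q^2 + 6*q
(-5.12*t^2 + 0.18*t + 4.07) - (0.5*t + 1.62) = -5.12*t^2 - 0.32*t + 2.45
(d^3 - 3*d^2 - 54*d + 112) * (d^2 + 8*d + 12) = d^5 + 5*d^4 - 66*d^3 - 356*d^2 + 248*d + 1344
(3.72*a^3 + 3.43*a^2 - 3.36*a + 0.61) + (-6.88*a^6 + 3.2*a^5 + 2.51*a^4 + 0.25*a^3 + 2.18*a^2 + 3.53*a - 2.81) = -6.88*a^6 + 3.2*a^5 + 2.51*a^4 + 3.97*a^3 + 5.61*a^2 + 0.17*a - 2.2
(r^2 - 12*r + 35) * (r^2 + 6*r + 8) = r^4 - 6*r^3 - 29*r^2 + 114*r + 280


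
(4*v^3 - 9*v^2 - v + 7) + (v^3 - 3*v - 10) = 5*v^3 - 9*v^2 - 4*v - 3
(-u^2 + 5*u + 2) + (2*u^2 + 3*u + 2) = u^2 + 8*u + 4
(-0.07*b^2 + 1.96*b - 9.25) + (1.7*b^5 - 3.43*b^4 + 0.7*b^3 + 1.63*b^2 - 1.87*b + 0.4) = 1.7*b^5 - 3.43*b^4 + 0.7*b^3 + 1.56*b^2 + 0.0899999999999999*b - 8.85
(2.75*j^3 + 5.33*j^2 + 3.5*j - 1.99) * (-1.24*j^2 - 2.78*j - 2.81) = -3.41*j^5 - 14.2542*j^4 - 26.8849*j^3 - 22.2397*j^2 - 4.3028*j + 5.5919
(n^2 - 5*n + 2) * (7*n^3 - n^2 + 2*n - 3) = 7*n^5 - 36*n^4 + 21*n^3 - 15*n^2 + 19*n - 6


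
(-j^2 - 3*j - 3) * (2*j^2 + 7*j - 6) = -2*j^4 - 13*j^3 - 21*j^2 - 3*j + 18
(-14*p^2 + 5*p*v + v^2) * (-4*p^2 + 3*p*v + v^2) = 56*p^4 - 62*p^3*v - 3*p^2*v^2 + 8*p*v^3 + v^4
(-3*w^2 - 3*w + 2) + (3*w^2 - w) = 2 - 4*w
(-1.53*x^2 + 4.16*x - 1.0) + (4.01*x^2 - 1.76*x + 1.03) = 2.48*x^2 + 2.4*x + 0.03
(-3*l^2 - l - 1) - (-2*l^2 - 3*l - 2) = -l^2 + 2*l + 1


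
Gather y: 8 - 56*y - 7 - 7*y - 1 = -63*y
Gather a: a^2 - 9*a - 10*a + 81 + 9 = a^2 - 19*a + 90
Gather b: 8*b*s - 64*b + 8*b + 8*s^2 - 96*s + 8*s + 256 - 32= b*(8*s - 56) + 8*s^2 - 88*s + 224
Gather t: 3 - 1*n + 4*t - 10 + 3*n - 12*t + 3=2*n - 8*t - 4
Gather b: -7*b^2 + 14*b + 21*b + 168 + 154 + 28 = -7*b^2 + 35*b + 350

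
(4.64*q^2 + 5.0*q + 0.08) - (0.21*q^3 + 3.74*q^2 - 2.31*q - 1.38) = -0.21*q^3 + 0.899999999999999*q^2 + 7.31*q + 1.46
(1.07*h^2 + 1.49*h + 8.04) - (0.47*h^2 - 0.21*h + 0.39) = 0.6*h^2 + 1.7*h + 7.65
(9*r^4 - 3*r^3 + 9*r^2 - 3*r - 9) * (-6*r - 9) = -54*r^5 - 63*r^4 - 27*r^3 - 63*r^2 + 81*r + 81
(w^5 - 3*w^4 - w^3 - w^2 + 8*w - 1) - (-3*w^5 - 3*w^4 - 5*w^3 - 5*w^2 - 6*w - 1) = 4*w^5 + 4*w^3 + 4*w^2 + 14*w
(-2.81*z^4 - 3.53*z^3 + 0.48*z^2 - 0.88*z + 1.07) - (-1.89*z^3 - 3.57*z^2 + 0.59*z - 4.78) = -2.81*z^4 - 1.64*z^3 + 4.05*z^2 - 1.47*z + 5.85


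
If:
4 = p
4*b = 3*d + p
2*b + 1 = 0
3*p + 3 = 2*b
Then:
No Solution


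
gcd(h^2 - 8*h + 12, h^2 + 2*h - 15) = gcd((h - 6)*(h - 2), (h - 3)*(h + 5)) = 1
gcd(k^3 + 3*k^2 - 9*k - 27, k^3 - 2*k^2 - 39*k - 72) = k^2 + 6*k + 9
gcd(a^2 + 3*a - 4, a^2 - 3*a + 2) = a - 1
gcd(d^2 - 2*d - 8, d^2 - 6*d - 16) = d + 2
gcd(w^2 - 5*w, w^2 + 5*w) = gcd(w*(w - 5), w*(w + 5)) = w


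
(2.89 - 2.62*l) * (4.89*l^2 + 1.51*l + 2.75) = -12.8118*l^3 + 10.1759*l^2 - 2.8411*l + 7.9475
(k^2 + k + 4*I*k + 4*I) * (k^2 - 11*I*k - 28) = k^4 + k^3 - 7*I*k^3 + 16*k^2 - 7*I*k^2 + 16*k - 112*I*k - 112*I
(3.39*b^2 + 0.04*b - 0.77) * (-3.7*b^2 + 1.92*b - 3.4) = -12.543*b^4 + 6.3608*b^3 - 8.6002*b^2 - 1.6144*b + 2.618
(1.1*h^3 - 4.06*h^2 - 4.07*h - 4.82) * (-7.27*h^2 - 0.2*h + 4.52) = -7.997*h^5 + 29.2962*h^4 + 35.3729*h^3 + 17.5042*h^2 - 17.4324*h - 21.7864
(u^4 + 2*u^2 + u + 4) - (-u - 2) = u^4 + 2*u^2 + 2*u + 6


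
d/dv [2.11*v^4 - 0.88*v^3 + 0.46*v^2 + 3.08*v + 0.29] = 8.44*v^3 - 2.64*v^2 + 0.92*v + 3.08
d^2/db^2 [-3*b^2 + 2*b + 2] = -6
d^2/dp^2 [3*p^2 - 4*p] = 6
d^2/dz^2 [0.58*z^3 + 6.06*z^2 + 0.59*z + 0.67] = 3.48*z + 12.12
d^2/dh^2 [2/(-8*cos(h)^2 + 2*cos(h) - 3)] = 4*(-128*sin(h)^4 + 18*sin(h)^2 - 33*cos(h) + 6*cos(3*h) + 90)/(8*sin(h)^2 + 2*cos(h) - 11)^3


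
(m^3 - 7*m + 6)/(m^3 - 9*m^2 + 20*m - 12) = (m + 3)/(m - 6)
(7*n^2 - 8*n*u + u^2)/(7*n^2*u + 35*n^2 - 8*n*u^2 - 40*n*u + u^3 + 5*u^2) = 1/(u + 5)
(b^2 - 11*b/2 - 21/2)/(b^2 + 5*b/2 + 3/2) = (b - 7)/(b + 1)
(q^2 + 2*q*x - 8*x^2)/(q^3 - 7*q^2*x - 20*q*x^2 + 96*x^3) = (q - 2*x)/(q^2 - 11*q*x + 24*x^2)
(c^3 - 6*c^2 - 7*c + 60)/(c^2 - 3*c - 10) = (c^2 - c - 12)/(c + 2)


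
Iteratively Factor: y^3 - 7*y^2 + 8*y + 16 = (y - 4)*(y^2 - 3*y - 4) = (y - 4)*(y + 1)*(y - 4)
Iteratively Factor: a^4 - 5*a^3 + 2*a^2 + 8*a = (a)*(a^3 - 5*a^2 + 2*a + 8) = a*(a - 2)*(a^2 - 3*a - 4) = a*(a - 4)*(a - 2)*(a + 1)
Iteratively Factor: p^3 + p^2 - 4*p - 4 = (p - 2)*(p^2 + 3*p + 2) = (p - 2)*(p + 1)*(p + 2)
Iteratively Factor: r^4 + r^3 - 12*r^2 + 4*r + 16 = (r - 2)*(r^3 + 3*r^2 - 6*r - 8) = (r - 2)*(r + 4)*(r^2 - r - 2) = (r - 2)*(r + 1)*(r + 4)*(r - 2)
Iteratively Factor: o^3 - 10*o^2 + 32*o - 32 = (o - 4)*(o^2 - 6*o + 8) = (o - 4)^2*(o - 2)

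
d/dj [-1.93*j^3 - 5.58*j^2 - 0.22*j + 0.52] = -5.79*j^2 - 11.16*j - 0.22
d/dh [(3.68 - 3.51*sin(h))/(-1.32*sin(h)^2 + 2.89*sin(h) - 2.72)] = (-4.6332*sin(h)^2 + 9.7152*sin(h) - 1.088)*cos(h)/(1.7424*sin(h)^4 - 7.6296*sin(h)^3 + 15.5329*sin(h)^2 - 15.7216*sin(h) + 7.3984)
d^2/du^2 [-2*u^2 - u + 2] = -4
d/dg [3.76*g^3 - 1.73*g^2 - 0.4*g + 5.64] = 11.28*g^2 - 3.46*g - 0.4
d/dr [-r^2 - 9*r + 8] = -2*r - 9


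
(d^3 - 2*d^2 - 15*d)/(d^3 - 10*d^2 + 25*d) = (d + 3)/(d - 5)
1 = 1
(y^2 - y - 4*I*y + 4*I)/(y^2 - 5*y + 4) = (y - 4*I)/(y - 4)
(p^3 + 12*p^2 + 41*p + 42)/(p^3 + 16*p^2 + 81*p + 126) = (p + 2)/(p + 6)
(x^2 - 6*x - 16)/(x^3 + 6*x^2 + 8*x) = (x - 8)/(x*(x + 4))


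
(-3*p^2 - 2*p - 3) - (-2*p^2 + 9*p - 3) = -p^2 - 11*p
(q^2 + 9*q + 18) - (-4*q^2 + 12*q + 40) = 5*q^2 - 3*q - 22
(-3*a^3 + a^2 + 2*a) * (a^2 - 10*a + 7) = -3*a^5 + 31*a^4 - 29*a^3 - 13*a^2 + 14*a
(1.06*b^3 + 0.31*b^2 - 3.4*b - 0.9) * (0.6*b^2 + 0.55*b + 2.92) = 0.636*b^5 + 0.769*b^4 + 1.2257*b^3 - 1.5048*b^2 - 10.423*b - 2.628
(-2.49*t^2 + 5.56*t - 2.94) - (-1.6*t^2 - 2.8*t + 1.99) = -0.89*t^2 + 8.36*t - 4.93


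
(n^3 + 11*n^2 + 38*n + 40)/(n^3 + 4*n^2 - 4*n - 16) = (n + 5)/(n - 2)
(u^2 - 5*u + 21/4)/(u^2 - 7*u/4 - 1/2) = (-4*u^2 + 20*u - 21)/(-4*u^2 + 7*u + 2)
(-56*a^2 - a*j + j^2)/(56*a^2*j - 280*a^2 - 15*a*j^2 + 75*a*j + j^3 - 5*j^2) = (-7*a - j)/(7*a*j - 35*a - j^2 + 5*j)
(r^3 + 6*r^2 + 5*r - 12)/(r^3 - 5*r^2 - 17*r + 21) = (r + 4)/(r - 7)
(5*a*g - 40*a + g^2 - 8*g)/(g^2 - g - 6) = (-5*a*g + 40*a - g^2 + 8*g)/(-g^2 + g + 6)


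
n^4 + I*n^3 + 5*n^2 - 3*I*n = n*(n - I)^2*(n + 3*I)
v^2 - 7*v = v*(v - 7)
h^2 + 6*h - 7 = (h - 1)*(h + 7)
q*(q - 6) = q^2 - 6*q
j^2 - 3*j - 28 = (j - 7)*(j + 4)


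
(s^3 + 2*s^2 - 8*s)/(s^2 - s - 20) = s*(s - 2)/(s - 5)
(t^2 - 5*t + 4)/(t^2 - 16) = (t - 1)/(t + 4)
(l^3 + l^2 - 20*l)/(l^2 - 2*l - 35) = l*(l - 4)/(l - 7)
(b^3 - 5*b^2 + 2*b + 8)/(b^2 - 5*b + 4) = (b^2 - b - 2)/(b - 1)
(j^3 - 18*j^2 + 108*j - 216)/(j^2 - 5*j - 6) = (j^2 - 12*j + 36)/(j + 1)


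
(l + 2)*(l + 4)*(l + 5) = l^3 + 11*l^2 + 38*l + 40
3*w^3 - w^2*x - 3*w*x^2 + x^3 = (-3*w + x)*(-w + x)*(w + x)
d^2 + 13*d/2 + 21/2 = (d + 3)*(d + 7/2)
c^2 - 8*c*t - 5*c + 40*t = (c - 5)*(c - 8*t)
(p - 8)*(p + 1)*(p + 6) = p^3 - p^2 - 50*p - 48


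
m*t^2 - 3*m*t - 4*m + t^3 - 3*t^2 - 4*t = (m + t)*(t - 4)*(t + 1)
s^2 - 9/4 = (s - 3/2)*(s + 3/2)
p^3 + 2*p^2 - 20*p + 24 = (p - 2)^2*(p + 6)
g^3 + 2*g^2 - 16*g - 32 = (g - 4)*(g + 2)*(g + 4)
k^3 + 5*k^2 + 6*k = k*(k + 2)*(k + 3)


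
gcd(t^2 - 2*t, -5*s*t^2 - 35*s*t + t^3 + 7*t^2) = t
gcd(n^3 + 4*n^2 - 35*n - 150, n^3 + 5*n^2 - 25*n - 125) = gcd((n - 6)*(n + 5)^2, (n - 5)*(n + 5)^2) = n^2 + 10*n + 25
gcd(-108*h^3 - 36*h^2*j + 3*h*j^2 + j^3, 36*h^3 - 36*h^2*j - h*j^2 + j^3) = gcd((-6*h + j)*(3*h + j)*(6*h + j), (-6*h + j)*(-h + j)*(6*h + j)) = 36*h^2 - j^2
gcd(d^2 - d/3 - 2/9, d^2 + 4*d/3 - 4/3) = d - 2/3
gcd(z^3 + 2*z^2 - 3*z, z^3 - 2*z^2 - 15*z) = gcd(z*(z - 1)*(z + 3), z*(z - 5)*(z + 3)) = z^2 + 3*z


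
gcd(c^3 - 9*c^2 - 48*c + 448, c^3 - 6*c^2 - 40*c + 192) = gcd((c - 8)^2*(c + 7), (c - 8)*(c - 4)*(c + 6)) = c - 8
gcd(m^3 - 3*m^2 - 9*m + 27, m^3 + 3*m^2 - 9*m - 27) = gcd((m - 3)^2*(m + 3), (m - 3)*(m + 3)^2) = m^2 - 9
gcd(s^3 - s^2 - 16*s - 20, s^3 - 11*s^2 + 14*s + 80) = s^2 - 3*s - 10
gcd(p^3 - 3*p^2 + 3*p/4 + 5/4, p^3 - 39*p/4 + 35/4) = p^2 - 7*p/2 + 5/2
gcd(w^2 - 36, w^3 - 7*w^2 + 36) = w - 6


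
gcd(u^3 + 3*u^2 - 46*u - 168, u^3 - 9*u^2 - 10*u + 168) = u^2 - 3*u - 28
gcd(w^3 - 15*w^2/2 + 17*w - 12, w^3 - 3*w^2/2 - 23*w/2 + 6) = w - 4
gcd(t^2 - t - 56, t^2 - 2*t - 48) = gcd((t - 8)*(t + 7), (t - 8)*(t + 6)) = t - 8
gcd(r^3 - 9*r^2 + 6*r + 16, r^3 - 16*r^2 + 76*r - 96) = r^2 - 10*r + 16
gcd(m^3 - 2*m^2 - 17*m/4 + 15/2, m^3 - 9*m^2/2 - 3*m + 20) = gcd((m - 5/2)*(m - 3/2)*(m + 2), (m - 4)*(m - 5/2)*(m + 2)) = m^2 - m/2 - 5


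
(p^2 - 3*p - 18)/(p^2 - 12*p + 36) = (p + 3)/(p - 6)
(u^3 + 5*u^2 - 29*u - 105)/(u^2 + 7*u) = u - 2 - 15/u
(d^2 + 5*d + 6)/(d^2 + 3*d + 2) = (d + 3)/(d + 1)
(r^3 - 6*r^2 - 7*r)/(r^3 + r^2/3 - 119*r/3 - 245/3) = 3*r*(r + 1)/(3*r^2 + 22*r + 35)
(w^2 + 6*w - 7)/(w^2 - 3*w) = (w^2 + 6*w - 7)/(w*(w - 3))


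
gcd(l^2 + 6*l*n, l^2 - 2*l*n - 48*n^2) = l + 6*n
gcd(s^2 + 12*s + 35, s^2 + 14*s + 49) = s + 7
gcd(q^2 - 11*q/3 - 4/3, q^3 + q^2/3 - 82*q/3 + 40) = q - 4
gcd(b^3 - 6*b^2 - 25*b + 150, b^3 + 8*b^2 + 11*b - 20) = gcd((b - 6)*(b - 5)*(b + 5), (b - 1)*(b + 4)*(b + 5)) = b + 5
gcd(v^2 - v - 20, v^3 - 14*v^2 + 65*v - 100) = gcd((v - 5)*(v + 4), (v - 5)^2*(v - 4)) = v - 5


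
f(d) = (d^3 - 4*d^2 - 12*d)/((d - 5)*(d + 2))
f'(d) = (3*d^2 - 8*d - 12)/((d - 5)*(d + 2)) - (d^3 - 4*d^2 - 12*d)/((d - 5)*(d + 2)^2) - (d^3 - 4*d^2 - 12*d)/((d - 5)^2*(d + 2)) = (d^2 - 10*d + 30)/(d^2 - 10*d + 25)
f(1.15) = 1.45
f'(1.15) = 1.34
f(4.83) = 33.24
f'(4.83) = 174.01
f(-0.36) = -0.43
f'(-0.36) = 1.17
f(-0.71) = -0.83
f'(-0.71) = 1.15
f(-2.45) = -2.78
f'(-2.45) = 1.09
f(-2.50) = -2.83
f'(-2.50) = 1.09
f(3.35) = 5.38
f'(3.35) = 2.84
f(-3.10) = -3.48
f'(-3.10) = 1.08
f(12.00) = 10.29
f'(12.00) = 1.10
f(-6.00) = -6.55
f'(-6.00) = 1.04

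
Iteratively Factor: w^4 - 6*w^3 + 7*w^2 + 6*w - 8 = (w + 1)*(w^3 - 7*w^2 + 14*w - 8) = (w - 4)*(w + 1)*(w^2 - 3*w + 2) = (w - 4)*(w - 1)*(w + 1)*(w - 2)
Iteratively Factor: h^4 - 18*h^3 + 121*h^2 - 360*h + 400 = (h - 5)*(h^3 - 13*h^2 + 56*h - 80) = (h - 5)^2*(h^2 - 8*h + 16) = (h - 5)^2*(h - 4)*(h - 4)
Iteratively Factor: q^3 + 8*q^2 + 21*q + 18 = (q + 2)*(q^2 + 6*q + 9) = (q + 2)*(q + 3)*(q + 3)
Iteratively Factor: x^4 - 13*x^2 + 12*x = (x - 1)*(x^3 + x^2 - 12*x) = (x - 1)*(x + 4)*(x^2 - 3*x) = (x - 3)*(x - 1)*(x + 4)*(x)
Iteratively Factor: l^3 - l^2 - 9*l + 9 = (l + 3)*(l^2 - 4*l + 3) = (l - 1)*(l + 3)*(l - 3)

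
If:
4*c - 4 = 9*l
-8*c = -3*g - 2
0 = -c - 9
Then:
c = -9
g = -74/3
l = -40/9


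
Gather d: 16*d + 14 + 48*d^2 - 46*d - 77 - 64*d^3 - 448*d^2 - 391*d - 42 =-64*d^3 - 400*d^2 - 421*d - 105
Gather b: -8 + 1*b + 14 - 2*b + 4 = 10 - b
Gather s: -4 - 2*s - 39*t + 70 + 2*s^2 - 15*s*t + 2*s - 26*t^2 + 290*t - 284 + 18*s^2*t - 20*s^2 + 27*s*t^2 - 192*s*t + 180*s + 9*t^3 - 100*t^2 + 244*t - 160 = s^2*(18*t - 18) + s*(27*t^2 - 207*t + 180) + 9*t^3 - 126*t^2 + 495*t - 378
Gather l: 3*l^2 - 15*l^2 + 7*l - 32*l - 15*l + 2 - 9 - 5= -12*l^2 - 40*l - 12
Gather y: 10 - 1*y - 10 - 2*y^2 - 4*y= -2*y^2 - 5*y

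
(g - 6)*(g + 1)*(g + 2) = g^3 - 3*g^2 - 16*g - 12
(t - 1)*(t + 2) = t^2 + t - 2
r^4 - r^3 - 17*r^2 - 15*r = r*(r - 5)*(r + 1)*(r + 3)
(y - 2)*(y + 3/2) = y^2 - y/2 - 3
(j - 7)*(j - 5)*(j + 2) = j^3 - 10*j^2 + 11*j + 70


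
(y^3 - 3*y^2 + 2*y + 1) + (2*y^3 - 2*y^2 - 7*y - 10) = 3*y^3 - 5*y^2 - 5*y - 9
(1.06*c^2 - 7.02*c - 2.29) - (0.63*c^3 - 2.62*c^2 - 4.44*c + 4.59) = -0.63*c^3 + 3.68*c^2 - 2.58*c - 6.88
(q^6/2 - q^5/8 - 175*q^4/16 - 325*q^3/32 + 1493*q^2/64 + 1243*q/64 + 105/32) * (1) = q^6/2 - q^5/8 - 175*q^4/16 - 325*q^3/32 + 1493*q^2/64 + 1243*q/64 + 105/32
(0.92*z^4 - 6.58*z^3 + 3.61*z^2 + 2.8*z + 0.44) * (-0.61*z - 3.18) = -0.5612*z^5 + 1.0882*z^4 + 18.7223*z^3 - 13.1878*z^2 - 9.1724*z - 1.3992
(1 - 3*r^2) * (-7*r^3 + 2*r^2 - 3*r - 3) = 21*r^5 - 6*r^4 + 2*r^3 + 11*r^2 - 3*r - 3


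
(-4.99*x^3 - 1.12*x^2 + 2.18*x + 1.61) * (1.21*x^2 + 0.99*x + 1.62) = -6.0379*x^5 - 6.2953*x^4 - 6.5548*x^3 + 2.2919*x^2 + 5.1255*x + 2.6082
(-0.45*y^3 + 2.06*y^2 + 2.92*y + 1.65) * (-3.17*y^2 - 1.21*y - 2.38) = 1.4265*y^5 - 5.9857*y^4 - 10.678*y^3 - 13.6665*y^2 - 8.9461*y - 3.927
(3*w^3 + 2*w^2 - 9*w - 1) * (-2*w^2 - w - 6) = -6*w^5 - 7*w^4 - 2*w^3 - w^2 + 55*w + 6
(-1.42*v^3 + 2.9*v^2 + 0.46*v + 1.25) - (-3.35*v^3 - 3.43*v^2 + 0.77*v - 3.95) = 1.93*v^3 + 6.33*v^2 - 0.31*v + 5.2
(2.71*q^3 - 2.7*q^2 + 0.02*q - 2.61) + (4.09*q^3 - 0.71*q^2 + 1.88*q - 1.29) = 6.8*q^3 - 3.41*q^2 + 1.9*q - 3.9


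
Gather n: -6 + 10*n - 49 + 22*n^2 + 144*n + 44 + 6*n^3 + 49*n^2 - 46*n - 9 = 6*n^3 + 71*n^2 + 108*n - 20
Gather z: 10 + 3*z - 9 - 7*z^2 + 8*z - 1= -7*z^2 + 11*z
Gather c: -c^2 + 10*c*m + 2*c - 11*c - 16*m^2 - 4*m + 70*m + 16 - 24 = -c^2 + c*(10*m - 9) - 16*m^2 + 66*m - 8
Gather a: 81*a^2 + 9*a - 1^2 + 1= 81*a^2 + 9*a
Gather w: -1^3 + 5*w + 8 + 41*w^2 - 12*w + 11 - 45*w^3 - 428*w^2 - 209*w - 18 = -45*w^3 - 387*w^2 - 216*w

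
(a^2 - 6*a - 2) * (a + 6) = a^3 - 38*a - 12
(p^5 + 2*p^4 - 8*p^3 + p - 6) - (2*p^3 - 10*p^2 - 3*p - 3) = p^5 + 2*p^4 - 10*p^3 + 10*p^2 + 4*p - 3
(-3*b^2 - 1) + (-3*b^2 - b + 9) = -6*b^2 - b + 8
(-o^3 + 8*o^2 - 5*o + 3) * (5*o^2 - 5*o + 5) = -5*o^5 + 45*o^4 - 70*o^3 + 80*o^2 - 40*o + 15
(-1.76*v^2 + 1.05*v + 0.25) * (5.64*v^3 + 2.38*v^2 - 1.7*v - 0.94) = -9.9264*v^5 + 1.7332*v^4 + 6.901*v^3 + 0.4644*v^2 - 1.412*v - 0.235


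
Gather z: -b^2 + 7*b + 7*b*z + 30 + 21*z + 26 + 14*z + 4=-b^2 + 7*b + z*(7*b + 35) + 60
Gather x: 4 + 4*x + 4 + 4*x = 8*x + 8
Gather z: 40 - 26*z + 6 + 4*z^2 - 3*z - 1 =4*z^2 - 29*z + 45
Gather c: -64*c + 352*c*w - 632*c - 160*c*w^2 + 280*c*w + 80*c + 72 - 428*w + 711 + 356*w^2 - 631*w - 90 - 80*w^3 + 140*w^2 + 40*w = c*(-160*w^2 + 632*w - 616) - 80*w^3 + 496*w^2 - 1019*w + 693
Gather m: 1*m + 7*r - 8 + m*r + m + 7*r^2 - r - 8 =m*(r + 2) + 7*r^2 + 6*r - 16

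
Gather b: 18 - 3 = 15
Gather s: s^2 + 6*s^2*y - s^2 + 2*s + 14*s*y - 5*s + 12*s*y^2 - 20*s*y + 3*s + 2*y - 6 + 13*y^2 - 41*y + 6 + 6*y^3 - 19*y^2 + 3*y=6*s^2*y + s*(12*y^2 - 6*y) + 6*y^3 - 6*y^2 - 36*y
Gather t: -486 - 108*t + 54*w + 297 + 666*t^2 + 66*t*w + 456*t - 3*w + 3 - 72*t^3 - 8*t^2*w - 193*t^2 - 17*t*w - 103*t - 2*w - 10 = -72*t^3 + t^2*(473 - 8*w) + t*(49*w + 245) + 49*w - 196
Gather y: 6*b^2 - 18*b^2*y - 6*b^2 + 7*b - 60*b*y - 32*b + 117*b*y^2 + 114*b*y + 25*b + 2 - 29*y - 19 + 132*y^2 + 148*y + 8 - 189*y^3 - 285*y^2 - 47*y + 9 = -189*y^3 + y^2*(117*b - 153) + y*(-18*b^2 + 54*b + 72)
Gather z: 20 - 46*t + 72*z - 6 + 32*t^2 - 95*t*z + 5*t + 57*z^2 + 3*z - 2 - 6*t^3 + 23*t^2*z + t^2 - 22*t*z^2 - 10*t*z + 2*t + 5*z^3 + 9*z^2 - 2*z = -6*t^3 + 33*t^2 - 39*t + 5*z^3 + z^2*(66 - 22*t) + z*(23*t^2 - 105*t + 73) + 12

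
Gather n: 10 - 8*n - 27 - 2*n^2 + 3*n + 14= -2*n^2 - 5*n - 3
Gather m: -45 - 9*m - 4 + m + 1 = -8*m - 48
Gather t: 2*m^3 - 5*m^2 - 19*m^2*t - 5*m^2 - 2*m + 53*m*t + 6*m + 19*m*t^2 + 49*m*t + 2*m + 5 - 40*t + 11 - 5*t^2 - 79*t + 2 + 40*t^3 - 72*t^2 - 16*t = 2*m^3 - 10*m^2 + 6*m + 40*t^3 + t^2*(19*m - 77) + t*(-19*m^2 + 102*m - 135) + 18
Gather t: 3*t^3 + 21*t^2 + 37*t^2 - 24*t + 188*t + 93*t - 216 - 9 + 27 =3*t^3 + 58*t^2 + 257*t - 198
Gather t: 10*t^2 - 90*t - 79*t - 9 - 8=10*t^2 - 169*t - 17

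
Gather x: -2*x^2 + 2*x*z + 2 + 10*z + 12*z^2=-2*x^2 + 2*x*z + 12*z^2 + 10*z + 2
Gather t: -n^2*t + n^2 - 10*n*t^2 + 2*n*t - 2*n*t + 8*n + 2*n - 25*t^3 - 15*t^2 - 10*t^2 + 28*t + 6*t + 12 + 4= n^2 + 10*n - 25*t^3 + t^2*(-10*n - 25) + t*(34 - n^2) + 16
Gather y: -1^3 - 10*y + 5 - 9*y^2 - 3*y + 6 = -9*y^2 - 13*y + 10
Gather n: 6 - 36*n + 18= 24 - 36*n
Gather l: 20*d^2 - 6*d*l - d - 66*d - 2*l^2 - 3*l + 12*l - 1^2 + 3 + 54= 20*d^2 - 67*d - 2*l^2 + l*(9 - 6*d) + 56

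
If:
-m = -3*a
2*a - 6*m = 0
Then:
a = 0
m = 0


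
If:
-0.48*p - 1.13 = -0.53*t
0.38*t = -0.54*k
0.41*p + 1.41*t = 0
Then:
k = -0.36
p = -1.78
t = 0.52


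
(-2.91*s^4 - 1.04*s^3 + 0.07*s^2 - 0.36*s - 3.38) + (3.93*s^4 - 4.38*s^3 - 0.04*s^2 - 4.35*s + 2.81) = 1.02*s^4 - 5.42*s^3 + 0.03*s^2 - 4.71*s - 0.57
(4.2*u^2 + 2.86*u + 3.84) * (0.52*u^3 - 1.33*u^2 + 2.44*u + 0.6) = 2.184*u^5 - 4.0988*u^4 + 8.441*u^3 + 4.3912*u^2 + 11.0856*u + 2.304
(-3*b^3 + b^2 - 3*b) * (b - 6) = -3*b^4 + 19*b^3 - 9*b^2 + 18*b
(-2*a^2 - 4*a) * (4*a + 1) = -8*a^3 - 18*a^2 - 4*a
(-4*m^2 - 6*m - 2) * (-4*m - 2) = 16*m^3 + 32*m^2 + 20*m + 4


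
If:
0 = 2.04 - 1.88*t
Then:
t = 1.09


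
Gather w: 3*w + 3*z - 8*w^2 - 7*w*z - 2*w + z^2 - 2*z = -8*w^2 + w*(1 - 7*z) + z^2 + z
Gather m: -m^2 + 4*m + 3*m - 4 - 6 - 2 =-m^2 + 7*m - 12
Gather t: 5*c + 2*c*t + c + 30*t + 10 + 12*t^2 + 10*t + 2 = 6*c + 12*t^2 + t*(2*c + 40) + 12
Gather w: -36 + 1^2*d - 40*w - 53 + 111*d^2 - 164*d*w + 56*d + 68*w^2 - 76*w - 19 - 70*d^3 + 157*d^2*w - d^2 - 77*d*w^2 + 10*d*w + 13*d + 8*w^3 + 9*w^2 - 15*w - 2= -70*d^3 + 110*d^2 + 70*d + 8*w^3 + w^2*(77 - 77*d) + w*(157*d^2 - 154*d - 131) - 110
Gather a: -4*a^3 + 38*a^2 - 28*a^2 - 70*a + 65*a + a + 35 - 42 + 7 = -4*a^3 + 10*a^2 - 4*a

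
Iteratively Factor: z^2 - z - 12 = (z - 4)*(z + 3)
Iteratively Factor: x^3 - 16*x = (x - 4)*(x^2 + 4*x) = x*(x - 4)*(x + 4)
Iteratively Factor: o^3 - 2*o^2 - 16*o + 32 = (o - 4)*(o^2 + 2*o - 8) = (o - 4)*(o + 4)*(o - 2)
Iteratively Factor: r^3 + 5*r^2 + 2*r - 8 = (r - 1)*(r^2 + 6*r + 8) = (r - 1)*(r + 2)*(r + 4)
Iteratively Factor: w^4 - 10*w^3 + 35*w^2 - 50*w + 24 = (w - 1)*(w^3 - 9*w^2 + 26*w - 24) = (w - 2)*(w - 1)*(w^2 - 7*w + 12) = (w - 3)*(w - 2)*(w - 1)*(w - 4)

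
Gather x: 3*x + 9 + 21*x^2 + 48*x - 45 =21*x^2 + 51*x - 36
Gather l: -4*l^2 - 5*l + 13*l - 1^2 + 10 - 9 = -4*l^2 + 8*l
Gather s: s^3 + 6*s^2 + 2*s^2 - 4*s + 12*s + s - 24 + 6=s^3 + 8*s^2 + 9*s - 18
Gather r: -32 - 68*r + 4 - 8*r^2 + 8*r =-8*r^2 - 60*r - 28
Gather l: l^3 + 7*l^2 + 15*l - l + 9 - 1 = l^3 + 7*l^2 + 14*l + 8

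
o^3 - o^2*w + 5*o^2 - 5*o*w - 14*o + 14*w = (o - 2)*(o + 7)*(o - w)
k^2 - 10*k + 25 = (k - 5)^2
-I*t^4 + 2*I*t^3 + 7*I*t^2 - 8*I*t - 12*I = (t - 3)*(t - 2)*(t + 2)*(-I*t - I)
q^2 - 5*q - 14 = (q - 7)*(q + 2)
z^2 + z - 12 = (z - 3)*(z + 4)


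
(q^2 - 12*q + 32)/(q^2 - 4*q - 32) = (q - 4)/(q + 4)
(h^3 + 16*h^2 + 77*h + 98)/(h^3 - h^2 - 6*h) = (h^2 + 14*h + 49)/(h*(h - 3))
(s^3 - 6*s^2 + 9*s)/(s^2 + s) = (s^2 - 6*s + 9)/(s + 1)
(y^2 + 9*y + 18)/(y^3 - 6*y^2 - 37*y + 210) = (y + 3)/(y^2 - 12*y + 35)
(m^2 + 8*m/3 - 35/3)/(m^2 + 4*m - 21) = (3*m^2 + 8*m - 35)/(3*(m^2 + 4*m - 21))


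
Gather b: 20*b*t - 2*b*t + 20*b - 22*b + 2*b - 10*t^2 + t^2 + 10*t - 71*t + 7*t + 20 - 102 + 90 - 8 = 18*b*t - 9*t^2 - 54*t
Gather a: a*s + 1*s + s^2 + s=a*s + s^2 + 2*s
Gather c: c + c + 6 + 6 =2*c + 12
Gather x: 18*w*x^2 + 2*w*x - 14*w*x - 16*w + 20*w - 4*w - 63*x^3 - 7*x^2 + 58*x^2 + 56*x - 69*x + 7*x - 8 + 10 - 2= -63*x^3 + x^2*(18*w + 51) + x*(-12*w - 6)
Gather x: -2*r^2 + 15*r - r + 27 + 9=-2*r^2 + 14*r + 36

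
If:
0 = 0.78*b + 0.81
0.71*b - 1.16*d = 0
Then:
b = -1.04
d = -0.64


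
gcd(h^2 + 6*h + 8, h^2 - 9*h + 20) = 1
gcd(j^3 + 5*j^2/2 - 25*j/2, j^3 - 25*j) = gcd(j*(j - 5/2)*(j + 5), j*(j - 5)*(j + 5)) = j^2 + 5*j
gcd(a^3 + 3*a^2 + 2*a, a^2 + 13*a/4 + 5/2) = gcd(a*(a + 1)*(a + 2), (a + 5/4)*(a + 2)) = a + 2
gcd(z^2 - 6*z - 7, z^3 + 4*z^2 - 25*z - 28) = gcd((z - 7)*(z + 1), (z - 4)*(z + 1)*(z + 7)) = z + 1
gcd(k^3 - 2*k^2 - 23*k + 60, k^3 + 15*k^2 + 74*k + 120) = k + 5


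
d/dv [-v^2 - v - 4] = -2*v - 1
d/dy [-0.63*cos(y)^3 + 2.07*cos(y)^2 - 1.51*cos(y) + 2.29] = (1.89*cos(y)^2 - 4.14*cos(y) + 1.51)*sin(y)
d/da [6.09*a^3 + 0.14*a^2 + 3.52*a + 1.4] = 18.27*a^2 + 0.28*a + 3.52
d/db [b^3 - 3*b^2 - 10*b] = 3*b^2 - 6*b - 10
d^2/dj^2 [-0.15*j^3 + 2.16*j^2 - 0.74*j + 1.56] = 4.32 - 0.9*j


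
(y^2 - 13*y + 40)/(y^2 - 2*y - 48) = (y - 5)/(y + 6)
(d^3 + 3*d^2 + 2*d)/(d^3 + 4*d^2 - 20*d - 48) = d*(d + 1)/(d^2 + 2*d - 24)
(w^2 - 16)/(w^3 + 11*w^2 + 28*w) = (w - 4)/(w*(w + 7))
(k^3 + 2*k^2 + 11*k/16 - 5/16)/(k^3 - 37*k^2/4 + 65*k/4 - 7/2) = (4*k^2 + 9*k + 5)/(4*(k^2 - 9*k + 14))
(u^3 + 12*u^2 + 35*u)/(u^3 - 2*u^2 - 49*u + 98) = u*(u + 5)/(u^2 - 9*u + 14)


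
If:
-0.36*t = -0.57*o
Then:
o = 0.631578947368421*t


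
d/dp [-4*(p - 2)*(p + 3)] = -8*p - 4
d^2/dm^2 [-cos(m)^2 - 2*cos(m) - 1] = 2*cos(m) + 2*cos(2*m)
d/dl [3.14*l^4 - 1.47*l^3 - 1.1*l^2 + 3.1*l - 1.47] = 12.56*l^3 - 4.41*l^2 - 2.2*l + 3.1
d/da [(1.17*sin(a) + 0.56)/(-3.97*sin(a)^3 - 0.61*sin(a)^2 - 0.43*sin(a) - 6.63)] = (9.2898*sin(a)^3 + 7.3833*sin(a)^2 + 0.6832*sin(a) - 7.5163)*cos(a)/(15.7609*sin(a)^6 + 4.8434*sin(a)^5 + 3.7863*sin(a)^4 + 53.1668*sin(a)^3 + 8.2735*sin(a)^2 + 5.7018*sin(a) + 43.9569)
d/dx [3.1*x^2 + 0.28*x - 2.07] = 6.2*x + 0.28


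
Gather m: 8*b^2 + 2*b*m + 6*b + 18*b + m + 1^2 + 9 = 8*b^2 + 24*b + m*(2*b + 1) + 10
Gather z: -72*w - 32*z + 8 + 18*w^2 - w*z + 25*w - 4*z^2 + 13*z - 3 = 18*w^2 - 47*w - 4*z^2 + z*(-w - 19) + 5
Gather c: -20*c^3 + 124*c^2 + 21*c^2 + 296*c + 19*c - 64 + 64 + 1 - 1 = -20*c^3 + 145*c^2 + 315*c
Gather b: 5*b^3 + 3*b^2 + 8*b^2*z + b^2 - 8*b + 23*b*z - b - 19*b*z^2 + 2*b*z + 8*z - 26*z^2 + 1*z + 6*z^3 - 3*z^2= 5*b^3 + b^2*(8*z + 4) + b*(-19*z^2 + 25*z - 9) + 6*z^3 - 29*z^2 + 9*z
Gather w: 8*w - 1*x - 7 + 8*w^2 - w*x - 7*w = 8*w^2 + w*(1 - x) - x - 7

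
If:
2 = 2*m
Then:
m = 1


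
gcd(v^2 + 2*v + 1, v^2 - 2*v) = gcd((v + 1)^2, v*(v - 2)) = 1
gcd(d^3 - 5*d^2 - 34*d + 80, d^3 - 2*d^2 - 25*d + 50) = d^2 + 3*d - 10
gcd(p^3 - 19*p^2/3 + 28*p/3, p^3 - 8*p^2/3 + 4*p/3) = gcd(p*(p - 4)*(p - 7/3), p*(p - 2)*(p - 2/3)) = p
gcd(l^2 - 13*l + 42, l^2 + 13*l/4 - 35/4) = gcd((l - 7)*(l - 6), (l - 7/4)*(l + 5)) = 1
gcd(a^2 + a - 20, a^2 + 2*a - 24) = a - 4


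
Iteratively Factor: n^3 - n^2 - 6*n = (n + 2)*(n^2 - 3*n) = n*(n + 2)*(n - 3)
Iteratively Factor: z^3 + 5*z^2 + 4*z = (z + 4)*(z^2 + z) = (z + 1)*(z + 4)*(z)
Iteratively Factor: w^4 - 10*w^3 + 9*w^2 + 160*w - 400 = (w - 5)*(w^3 - 5*w^2 - 16*w + 80) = (w - 5)*(w + 4)*(w^2 - 9*w + 20) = (w - 5)^2*(w + 4)*(w - 4)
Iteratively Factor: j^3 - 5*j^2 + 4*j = (j - 1)*(j^2 - 4*j) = j*(j - 1)*(j - 4)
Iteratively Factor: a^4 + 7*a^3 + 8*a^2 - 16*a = (a - 1)*(a^3 + 8*a^2 + 16*a) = a*(a - 1)*(a^2 + 8*a + 16) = a*(a - 1)*(a + 4)*(a + 4)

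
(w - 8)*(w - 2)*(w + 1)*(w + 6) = w^4 - 3*w^3 - 48*w^2 + 52*w + 96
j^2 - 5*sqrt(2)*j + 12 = (j - 3*sqrt(2))*(j - 2*sqrt(2))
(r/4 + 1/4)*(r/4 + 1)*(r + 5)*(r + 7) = r^4/16 + 17*r^3/16 + 99*r^2/16 + 223*r/16 + 35/4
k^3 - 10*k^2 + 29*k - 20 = (k - 5)*(k - 4)*(k - 1)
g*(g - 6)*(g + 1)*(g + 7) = g^4 + 2*g^3 - 41*g^2 - 42*g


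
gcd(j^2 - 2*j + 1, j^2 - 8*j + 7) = j - 1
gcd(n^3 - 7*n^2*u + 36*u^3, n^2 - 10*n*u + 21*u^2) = -n + 3*u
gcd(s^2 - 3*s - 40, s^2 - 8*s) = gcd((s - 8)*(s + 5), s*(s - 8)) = s - 8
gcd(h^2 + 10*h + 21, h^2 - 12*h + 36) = 1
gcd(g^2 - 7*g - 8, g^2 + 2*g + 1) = g + 1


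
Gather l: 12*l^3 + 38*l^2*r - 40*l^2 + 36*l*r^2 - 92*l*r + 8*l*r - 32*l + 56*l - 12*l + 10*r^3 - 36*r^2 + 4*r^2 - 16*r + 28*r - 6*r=12*l^3 + l^2*(38*r - 40) + l*(36*r^2 - 84*r + 12) + 10*r^3 - 32*r^2 + 6*r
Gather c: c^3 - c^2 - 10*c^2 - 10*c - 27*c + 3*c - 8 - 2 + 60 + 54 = c^3 - 11*c^2 - 34*c + 104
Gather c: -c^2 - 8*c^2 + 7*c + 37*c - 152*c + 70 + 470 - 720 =-9*c^2 - 108*c - 180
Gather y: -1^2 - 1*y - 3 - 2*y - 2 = -3*y - 6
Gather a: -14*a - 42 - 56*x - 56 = -14*a - 56*x - 98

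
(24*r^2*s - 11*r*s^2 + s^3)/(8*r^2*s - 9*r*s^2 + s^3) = (3*r - s)/(r - s)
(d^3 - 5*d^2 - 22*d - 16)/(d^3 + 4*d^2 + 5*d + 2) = (d - 8)/(d + 1)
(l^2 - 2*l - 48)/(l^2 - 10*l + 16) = (l + 6)/(l - 2)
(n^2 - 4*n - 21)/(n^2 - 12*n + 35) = (n + 3)/(n - 5)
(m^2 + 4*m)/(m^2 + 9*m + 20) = m/(m + 5)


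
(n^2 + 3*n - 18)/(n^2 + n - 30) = (n - 3)/(n - 5)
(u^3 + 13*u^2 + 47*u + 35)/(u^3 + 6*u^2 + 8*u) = (u^3 + 13*u^2 + 47*u + 35)/(u*(u^2 + 6*u + 8))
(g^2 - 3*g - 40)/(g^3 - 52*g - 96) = (g + 5)/(g^2 + 8*g + 12)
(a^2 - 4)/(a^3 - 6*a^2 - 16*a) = (a - 2)/(a*(a - 8))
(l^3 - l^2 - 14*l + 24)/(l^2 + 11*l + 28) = (l^2 - 5*l + 6)/(l + 7)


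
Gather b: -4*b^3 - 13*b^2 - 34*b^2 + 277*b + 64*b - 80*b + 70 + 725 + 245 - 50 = -4*b^3 - 47*b^2 + 261*b + 990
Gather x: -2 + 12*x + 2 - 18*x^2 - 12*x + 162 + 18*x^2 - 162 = 0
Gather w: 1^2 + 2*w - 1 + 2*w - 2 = 4*w - 2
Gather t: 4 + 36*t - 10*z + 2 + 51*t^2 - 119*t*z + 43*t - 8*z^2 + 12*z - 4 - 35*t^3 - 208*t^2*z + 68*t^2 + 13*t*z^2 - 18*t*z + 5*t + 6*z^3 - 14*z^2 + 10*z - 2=-35*t^3 + t^2*(119 - 208*z) + t*(13*z^2 - 137*z + 84) + 6*z^3 - 22*z^2 + 12*z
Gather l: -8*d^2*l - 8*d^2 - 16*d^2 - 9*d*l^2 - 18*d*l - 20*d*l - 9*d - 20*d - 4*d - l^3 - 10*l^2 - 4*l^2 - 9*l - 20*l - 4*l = -24*d^2 - 33*d - l^3 + l^2*(-9*d - 14) + l*(-8*d^2 - 38*d - 33)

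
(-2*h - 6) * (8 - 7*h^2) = 14*h^3 + 42*h^2 - 16*h - 48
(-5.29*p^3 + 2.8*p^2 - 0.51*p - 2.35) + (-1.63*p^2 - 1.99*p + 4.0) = -5.29*p^3 + 1.17*p^2 - 2.5*p + 1.65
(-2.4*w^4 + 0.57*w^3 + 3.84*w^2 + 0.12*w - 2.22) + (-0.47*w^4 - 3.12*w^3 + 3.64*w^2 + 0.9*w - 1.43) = -2.87*w^4 - 2.55*w^3 + 7.48*w^2 + 1.02*w - 3.65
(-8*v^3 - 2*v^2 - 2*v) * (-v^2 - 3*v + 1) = 8*v^5 + 26*v^4 + 4*v^2 - 2*v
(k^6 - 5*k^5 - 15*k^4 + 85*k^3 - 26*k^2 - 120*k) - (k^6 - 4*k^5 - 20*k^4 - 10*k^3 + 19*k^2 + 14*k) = -k^5 + 5*k^4 + 95*k^3 - 45*k^2 - 134*k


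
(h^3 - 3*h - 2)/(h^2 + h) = h - 1 - 2/h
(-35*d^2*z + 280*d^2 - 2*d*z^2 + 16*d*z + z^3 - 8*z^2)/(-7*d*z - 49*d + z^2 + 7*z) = (5*d*z - 40*d + z^2 - 8*z)/(z + 7)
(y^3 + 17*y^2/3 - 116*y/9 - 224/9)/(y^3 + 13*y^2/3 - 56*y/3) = (y + 4/3)/y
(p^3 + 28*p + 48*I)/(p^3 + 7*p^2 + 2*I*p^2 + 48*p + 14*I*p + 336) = (p^2 + 6*I*p - 8)/(p^2 + p*(7 + 8*I) + 56*I)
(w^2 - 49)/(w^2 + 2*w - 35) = (w - 7)/(w - 5)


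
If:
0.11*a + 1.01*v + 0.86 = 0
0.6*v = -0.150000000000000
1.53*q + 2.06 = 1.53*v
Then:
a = -5.52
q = -1.60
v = -0.25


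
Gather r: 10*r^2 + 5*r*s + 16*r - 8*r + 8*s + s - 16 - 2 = 10*r^2 + r*(5*s + 8) + 9*s - 18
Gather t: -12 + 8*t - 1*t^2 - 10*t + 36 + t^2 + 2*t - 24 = 0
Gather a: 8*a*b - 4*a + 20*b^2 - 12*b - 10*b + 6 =a*(8*b - 4) + 20*b^2 - 22*b + 6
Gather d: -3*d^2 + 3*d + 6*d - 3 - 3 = -3*d^2 + 9*d - 6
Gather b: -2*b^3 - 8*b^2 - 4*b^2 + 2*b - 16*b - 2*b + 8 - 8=-2*b^3 - 12*b^2 - 16*b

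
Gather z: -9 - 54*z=-54*z - 9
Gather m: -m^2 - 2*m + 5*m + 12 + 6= -m^2 + 3*m + 18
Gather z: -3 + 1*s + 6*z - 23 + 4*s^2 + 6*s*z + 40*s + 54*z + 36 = 4*s^2 + 41*s + z*(6*s + 60) + 10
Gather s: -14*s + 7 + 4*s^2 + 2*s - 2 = 4*s^2 - 12*s + 5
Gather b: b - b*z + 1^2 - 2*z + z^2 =b*(1 - z) + z^2 - 2*z + 1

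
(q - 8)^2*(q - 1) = q^3 - 17*q^2 + 80*q - 64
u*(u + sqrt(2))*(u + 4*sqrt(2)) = u^3 + 5*sqrt(2)*u^2 + 8*u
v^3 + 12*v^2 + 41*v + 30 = (v + 1)*(v + 5)*(v + 6)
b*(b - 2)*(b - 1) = b^3 - 3*b^2 + 2*b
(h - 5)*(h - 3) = h^2 - 8*h + 15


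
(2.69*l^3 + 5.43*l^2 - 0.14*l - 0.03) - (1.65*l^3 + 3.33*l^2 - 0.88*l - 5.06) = 1.04*l^3 + 2.1*l^2 + 0.74*l + 5.03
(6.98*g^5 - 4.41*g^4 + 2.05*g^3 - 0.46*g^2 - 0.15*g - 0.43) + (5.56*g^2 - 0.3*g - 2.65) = 6.98*g^5 - 4.41*g^4 + 2.05*g^3 + 5.1*g^2 - 0.45*g - 3.08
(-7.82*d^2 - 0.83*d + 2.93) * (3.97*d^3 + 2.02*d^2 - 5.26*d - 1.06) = -31.0454*d^5 - 19.0915*d^4 + 51.0887*d^3 + 18.5736*d^2 - 14.532*d - 3.1058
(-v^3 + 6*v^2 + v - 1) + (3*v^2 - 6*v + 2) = -v^3 + 9*v^2 - 5*v + 1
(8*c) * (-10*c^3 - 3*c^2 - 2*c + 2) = -80*c^4 - 24*c^3 - 16*c^2 + 16*c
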